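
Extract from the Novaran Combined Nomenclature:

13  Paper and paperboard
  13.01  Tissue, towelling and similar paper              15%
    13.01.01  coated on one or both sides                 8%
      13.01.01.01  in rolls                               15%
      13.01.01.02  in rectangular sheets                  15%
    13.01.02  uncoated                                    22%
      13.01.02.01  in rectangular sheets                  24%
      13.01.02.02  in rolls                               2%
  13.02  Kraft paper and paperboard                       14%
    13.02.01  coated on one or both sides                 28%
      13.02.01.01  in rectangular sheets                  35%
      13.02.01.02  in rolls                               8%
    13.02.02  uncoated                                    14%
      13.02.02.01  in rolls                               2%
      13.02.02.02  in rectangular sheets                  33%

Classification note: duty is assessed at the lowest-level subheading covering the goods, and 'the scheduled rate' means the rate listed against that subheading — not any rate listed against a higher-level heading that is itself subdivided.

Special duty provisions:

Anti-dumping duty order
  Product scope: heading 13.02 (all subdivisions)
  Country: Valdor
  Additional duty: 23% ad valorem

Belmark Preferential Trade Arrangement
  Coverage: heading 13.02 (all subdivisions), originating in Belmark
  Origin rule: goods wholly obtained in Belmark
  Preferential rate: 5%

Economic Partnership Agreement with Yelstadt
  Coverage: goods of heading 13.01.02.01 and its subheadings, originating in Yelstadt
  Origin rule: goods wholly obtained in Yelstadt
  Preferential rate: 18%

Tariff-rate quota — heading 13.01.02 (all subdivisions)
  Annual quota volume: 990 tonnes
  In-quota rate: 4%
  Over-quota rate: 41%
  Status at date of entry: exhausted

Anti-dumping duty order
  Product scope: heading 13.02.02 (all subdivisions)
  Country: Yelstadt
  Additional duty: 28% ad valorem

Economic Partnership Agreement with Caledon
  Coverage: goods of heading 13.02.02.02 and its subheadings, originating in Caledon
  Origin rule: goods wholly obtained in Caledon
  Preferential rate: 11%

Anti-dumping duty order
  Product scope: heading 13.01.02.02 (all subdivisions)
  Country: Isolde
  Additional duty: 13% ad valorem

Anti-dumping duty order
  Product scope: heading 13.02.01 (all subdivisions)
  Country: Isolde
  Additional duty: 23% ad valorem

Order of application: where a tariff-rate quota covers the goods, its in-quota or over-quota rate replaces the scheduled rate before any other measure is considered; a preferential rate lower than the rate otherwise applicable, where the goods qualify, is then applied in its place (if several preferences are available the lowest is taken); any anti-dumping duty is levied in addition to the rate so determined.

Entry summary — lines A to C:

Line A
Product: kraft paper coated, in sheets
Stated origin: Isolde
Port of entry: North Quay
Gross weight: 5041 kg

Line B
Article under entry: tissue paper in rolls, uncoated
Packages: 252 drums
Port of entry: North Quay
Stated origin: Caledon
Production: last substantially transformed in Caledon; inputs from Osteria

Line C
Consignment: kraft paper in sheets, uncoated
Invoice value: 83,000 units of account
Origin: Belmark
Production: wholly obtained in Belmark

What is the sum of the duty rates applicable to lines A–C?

Line A: kraft paper → 13.02; coated → 13.02.01; in sheets → 13.02.01.01. Scheduled 35%. anti-dumping (Isolde, 13.02.01): +23%; total 35% + 23% = 58%. → 58%.
Line B: tissue paper → 13.01; uncoated → 13.01.02; in rolls → 13.01.02.02. Scheduled 2%. quota on 13.01.02 exhausted → over-quota 41%; Caledon agreement on 13.02.02.02: 13.01.02.02 not covered. → 41%.
Line C: kraft paper → 13.02; uncoated → 13.02.02; in sheets → 13.02.02.02. Scheduled 33%. Belmark agreement on 13.02: wholly obtained → 5% available; preferential 5%. → 5%.
Sum: 58% + 41% + 5% = 104%.

104%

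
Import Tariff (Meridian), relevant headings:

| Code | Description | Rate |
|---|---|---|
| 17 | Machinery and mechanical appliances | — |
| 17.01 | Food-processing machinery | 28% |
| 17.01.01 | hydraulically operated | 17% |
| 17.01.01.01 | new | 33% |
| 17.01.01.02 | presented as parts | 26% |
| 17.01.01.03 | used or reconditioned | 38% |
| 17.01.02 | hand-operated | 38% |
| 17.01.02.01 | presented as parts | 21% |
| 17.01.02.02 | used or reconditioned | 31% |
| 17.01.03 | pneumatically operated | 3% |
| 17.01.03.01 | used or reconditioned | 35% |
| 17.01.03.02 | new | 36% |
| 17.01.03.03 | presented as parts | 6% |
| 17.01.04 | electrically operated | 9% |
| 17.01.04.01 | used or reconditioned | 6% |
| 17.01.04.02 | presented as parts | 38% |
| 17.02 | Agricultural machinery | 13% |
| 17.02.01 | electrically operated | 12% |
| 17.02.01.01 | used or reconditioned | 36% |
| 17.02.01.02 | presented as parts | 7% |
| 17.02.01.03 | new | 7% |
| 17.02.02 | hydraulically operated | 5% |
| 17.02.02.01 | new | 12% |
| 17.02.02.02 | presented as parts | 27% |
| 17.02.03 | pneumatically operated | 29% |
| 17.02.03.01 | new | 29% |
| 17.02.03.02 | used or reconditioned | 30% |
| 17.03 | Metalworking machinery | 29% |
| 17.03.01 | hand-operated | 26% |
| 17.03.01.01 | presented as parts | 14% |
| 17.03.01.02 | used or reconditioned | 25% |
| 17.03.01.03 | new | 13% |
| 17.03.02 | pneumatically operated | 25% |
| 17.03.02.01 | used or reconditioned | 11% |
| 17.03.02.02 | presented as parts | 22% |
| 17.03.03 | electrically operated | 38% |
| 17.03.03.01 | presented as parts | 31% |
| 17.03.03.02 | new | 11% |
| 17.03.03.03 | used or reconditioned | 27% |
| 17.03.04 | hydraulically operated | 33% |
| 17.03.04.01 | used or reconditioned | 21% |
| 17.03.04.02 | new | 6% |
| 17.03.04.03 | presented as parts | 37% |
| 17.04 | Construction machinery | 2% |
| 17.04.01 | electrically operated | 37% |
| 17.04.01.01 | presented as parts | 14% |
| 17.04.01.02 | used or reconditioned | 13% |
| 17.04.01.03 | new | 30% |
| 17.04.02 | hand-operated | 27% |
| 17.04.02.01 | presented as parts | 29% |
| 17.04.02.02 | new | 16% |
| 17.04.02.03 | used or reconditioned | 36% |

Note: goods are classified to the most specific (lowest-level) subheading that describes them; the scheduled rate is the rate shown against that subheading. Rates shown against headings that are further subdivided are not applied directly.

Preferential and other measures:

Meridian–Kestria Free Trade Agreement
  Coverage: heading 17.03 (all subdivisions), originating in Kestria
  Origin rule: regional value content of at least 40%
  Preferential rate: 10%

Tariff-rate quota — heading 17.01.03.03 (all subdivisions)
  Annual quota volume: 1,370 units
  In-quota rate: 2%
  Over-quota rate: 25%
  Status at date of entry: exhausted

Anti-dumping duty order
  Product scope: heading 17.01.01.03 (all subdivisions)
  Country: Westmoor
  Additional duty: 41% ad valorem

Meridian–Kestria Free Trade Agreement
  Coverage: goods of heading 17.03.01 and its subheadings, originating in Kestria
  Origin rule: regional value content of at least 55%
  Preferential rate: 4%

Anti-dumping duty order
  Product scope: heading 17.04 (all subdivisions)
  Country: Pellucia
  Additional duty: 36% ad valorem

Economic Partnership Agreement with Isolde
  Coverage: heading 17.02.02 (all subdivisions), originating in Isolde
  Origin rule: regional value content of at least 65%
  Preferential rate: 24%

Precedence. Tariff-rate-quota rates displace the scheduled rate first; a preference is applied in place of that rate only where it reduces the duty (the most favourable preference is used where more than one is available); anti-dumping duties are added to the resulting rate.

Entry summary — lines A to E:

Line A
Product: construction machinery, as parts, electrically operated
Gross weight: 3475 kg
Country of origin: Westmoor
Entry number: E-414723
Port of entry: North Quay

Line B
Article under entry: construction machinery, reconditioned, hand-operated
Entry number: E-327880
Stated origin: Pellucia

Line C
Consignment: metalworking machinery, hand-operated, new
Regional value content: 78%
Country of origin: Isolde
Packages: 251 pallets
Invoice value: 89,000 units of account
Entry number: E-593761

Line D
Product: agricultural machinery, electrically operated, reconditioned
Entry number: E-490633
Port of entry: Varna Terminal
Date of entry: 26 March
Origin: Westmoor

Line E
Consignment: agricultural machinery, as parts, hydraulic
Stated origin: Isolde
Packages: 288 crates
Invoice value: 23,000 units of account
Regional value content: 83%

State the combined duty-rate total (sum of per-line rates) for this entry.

159%

Line A: construction → 17.04; electrically operated → 17.04.01; as parts → 17.04.01.01. Scheduled 14%. No special measure applies. → 14%.
Line B: construction → 17.04; hand-operated → 17.04.02; reconditioned → 17.04.02.03. Scheduled 36%. anti-dumping (Pellucia, 17.04): +36%; total 36% + 36% = 72%. → 72%.
Line C: metalworking → 17.03; hand-operated → 17.03.01; new → 17.03.01.03. Scheduled 13%. Isolde agreement on 17.02.02: 17.03.01.03 not covered. → 13%.
Line D: agricultural → 17.02; electrically operated → 17.02.01; reconditioned → 17.02.01.01. Scheduled 36%. No special measure applies. → 36%.
Line E: agricultural → 17.02; hydraulic → 17.02.02; as parts → 17.02.02.02. Scheduled 27%. Isolde agreement on 17.02.02: RVC ≥ 65% → 24% available; preferential 24%. → 24%.
Sum: 14% + 72% + 13% + 36% + 24% = 159%.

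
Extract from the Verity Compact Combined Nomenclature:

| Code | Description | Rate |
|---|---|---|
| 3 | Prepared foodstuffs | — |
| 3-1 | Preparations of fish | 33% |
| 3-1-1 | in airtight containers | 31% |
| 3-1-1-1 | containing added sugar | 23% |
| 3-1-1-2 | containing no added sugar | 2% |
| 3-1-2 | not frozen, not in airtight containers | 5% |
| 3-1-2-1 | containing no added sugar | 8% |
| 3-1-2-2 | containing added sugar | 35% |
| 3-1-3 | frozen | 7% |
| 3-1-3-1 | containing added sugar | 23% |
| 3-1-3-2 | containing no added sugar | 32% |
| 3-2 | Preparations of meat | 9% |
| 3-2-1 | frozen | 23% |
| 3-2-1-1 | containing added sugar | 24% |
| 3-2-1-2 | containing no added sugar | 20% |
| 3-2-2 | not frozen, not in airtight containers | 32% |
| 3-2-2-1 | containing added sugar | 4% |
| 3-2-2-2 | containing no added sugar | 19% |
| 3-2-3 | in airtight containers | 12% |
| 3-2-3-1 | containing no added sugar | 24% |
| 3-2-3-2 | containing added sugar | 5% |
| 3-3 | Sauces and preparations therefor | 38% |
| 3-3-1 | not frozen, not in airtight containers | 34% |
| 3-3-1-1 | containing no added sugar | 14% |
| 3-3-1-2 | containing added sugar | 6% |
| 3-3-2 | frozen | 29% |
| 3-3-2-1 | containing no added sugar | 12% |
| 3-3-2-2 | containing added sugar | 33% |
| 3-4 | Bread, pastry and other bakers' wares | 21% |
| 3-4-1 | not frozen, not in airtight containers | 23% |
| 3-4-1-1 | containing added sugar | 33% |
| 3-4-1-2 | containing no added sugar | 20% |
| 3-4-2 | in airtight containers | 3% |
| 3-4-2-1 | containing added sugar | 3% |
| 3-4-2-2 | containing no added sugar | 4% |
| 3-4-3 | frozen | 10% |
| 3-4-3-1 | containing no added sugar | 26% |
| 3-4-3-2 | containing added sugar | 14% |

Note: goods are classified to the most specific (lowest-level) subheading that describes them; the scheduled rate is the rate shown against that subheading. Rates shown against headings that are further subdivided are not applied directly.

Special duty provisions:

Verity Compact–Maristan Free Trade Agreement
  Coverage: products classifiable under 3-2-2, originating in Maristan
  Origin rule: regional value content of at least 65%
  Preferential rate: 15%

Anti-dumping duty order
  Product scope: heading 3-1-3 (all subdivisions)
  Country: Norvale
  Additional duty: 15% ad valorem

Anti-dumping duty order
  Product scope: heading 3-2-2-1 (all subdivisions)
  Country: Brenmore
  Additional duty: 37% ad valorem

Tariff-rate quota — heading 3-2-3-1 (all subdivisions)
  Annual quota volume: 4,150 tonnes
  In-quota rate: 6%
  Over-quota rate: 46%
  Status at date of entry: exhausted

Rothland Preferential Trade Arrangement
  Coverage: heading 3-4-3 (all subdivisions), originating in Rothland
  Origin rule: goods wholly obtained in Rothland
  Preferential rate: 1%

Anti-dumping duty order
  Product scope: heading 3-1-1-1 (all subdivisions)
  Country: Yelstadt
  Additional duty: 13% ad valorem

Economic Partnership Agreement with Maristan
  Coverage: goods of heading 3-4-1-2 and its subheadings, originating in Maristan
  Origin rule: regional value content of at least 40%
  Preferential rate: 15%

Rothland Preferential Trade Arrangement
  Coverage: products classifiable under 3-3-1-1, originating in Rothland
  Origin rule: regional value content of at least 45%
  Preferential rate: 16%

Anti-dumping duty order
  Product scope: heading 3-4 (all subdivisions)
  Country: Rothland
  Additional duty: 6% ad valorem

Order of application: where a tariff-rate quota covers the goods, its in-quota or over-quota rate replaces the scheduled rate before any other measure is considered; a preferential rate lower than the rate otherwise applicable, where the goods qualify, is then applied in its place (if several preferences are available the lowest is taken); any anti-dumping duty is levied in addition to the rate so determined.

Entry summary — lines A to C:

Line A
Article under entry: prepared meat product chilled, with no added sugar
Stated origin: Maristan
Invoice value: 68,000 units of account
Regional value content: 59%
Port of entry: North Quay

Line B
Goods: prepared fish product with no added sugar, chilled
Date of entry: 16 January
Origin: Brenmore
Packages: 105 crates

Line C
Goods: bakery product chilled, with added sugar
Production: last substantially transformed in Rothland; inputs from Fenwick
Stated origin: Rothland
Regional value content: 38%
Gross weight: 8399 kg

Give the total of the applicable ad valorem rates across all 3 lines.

Line A: prepared meat product → 3-2; chilled → 3-2-2; with no added sugar → 3-2-2-2. Scheduled 19%. Maristan agreement on 3-2-2: RVC < 65%; Maristan agreement on 3-4-1-2: 3-2-2-2 not covered. → 19%.
Line B: prepared fish product → 3-1; chilled → 3-1-2; with no added sugar → 3-1-2-1. Scheduled 8%. No special measure applies. → 8%.
Line C: bakery product → 3-4; chilled → 3-4-1; with added sugar → 3-4-1-1. Scheduled 33%. Rothland agreement on 3-4-3: 3-4-1-1 not covered; Rothland agreement on 3-3-1-1: 3-4-1-1 not covered; anti-dumping (Rothland, 3-4): +6%; total 33% + 6% = 39%. → 39%.
Sum: 19% + 8% + 39% = 66%.

66%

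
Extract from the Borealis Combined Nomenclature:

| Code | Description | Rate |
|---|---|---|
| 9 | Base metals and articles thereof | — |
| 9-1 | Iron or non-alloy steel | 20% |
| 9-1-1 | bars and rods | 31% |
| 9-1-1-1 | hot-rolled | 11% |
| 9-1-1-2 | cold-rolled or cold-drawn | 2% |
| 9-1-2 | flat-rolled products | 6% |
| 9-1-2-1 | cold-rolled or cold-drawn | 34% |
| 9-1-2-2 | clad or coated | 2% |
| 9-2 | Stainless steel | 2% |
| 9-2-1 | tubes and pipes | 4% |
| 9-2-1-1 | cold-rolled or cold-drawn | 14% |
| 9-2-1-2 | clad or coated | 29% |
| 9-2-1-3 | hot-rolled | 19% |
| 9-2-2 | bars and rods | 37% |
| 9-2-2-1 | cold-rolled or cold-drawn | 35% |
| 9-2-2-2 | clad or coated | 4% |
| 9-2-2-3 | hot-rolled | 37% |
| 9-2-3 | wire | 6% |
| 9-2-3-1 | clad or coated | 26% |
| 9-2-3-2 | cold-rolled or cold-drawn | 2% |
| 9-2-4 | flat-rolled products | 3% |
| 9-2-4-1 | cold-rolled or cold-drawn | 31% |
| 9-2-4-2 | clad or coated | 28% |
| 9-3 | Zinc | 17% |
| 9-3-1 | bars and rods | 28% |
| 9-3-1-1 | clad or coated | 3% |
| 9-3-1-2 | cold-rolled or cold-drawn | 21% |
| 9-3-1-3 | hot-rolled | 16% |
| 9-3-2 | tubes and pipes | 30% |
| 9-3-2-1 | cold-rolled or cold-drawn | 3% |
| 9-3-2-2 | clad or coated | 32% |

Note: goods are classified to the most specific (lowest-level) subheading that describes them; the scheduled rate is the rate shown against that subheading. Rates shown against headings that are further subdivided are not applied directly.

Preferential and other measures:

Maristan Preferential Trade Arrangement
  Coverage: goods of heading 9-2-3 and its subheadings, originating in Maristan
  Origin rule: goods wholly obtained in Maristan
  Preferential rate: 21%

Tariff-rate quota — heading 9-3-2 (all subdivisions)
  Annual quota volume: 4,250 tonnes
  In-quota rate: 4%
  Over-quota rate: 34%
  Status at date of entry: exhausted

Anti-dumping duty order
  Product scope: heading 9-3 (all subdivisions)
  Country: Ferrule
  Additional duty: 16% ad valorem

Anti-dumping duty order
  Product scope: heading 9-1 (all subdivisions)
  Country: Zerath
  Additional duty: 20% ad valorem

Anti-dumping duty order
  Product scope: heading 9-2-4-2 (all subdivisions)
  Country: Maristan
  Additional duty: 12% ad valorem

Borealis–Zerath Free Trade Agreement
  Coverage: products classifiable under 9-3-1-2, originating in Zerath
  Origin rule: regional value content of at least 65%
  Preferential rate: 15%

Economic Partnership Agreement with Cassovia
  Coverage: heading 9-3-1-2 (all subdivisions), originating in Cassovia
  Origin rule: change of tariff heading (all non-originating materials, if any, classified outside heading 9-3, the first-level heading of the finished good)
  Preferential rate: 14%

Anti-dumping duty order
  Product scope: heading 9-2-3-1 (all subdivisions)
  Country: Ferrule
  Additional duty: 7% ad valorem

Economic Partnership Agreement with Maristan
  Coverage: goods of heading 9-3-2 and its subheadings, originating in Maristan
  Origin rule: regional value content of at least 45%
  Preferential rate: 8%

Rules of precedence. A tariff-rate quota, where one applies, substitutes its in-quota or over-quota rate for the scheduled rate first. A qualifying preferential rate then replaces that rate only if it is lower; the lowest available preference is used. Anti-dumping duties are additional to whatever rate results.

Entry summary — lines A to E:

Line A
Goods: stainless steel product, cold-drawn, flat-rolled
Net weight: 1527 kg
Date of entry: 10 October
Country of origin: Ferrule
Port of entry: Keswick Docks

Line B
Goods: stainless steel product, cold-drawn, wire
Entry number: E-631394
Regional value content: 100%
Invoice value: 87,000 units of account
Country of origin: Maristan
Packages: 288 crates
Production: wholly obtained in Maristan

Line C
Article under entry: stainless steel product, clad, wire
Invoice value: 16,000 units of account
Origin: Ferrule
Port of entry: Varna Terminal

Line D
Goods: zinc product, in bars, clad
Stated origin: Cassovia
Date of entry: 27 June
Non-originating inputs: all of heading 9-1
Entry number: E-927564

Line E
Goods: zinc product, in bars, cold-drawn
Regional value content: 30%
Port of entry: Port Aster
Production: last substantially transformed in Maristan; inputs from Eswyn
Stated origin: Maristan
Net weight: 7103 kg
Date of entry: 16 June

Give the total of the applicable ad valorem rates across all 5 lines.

90%

Line A: stainless steel → 9-2; flat-rolled → 9-2-4; cold-drawn → 9-2-4-1. Scheduled 31%. No special measure applies. → 31%.
Line B: stainless steel → 9-2; wire → 9-2-3; cold-drawn → 9-2-3-2. Scheduled 2%. Maristan agreement on 9-2-3: wholly obtained → 21% available; Maristan agreement on 9-3-2: 9-2-3-2 not covered; preference 21% not lower than 2% → no reduction. → 2%.
Line C: stainless steel → 9-2; wire → 9-2-3; clad → 9-2-3-1. Scheduled 26%. anti-dumping (Ferrule, 9-2-3-1): +7%; total 26% + 7% = 33%. → 33%.
Line D: zinc → 9-3; in bars → 9-3-1; clad → 9-3-1-1. Scheduled 3%. Cassovia agreement on 9-3-1-2: 9-3-1-1 not covered. → 3%.
Line E: zinc → 9-3; in bars → 9-3-1; cold-drawn → 9-3-1-2. Scheduled 21%. Maristan agreement on 9-2-3: 9-3-1-2 not covered; Maristan agreement on 9-3-2: 9-3-1-2 not covered. → 21%.
Sum: 31% + 2% + 33% + 3% + 21% = 90%.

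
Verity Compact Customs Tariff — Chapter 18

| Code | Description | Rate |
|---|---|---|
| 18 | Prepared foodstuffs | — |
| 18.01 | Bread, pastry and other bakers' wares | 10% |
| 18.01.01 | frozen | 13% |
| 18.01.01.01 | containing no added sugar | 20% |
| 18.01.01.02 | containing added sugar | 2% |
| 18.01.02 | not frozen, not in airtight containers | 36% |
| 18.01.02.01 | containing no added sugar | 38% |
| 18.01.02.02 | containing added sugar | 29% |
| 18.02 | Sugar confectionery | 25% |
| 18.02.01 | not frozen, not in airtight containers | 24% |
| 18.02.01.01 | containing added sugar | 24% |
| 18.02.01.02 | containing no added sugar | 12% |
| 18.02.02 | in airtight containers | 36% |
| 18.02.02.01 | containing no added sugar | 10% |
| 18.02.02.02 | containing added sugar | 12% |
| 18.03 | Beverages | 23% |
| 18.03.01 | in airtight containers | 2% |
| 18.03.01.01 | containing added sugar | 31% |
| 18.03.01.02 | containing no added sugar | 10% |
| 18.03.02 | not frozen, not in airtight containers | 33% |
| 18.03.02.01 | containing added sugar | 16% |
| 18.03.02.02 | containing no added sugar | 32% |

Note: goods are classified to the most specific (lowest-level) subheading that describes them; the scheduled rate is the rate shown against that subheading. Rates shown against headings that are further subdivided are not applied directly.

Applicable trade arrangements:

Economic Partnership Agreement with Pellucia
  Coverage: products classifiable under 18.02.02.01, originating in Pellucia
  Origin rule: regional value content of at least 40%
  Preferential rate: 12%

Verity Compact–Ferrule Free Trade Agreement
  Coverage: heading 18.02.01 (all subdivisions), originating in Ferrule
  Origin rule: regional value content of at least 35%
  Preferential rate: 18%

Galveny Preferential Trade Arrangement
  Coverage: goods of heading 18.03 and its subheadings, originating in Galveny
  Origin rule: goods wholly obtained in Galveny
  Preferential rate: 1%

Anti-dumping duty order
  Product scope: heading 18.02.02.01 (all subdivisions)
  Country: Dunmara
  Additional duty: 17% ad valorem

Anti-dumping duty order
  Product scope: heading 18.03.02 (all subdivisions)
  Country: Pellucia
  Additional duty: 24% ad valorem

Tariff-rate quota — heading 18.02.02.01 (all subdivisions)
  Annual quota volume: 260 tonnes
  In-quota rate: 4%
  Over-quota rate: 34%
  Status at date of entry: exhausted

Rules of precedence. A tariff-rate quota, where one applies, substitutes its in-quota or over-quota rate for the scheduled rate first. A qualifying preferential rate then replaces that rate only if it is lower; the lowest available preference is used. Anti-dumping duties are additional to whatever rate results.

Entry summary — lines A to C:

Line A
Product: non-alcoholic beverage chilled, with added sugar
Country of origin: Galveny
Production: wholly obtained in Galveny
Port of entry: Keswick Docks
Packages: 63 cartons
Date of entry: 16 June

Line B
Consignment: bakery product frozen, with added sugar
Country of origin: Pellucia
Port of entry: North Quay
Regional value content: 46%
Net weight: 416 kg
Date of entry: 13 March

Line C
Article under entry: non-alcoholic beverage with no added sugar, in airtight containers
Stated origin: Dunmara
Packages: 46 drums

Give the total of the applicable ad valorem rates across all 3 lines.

13%

Line A: non-alcoholic beverage → 18.03; chilled → 18.03.02; with added sugar → 18.03.02.01. Scheduled 16%. Galveny agreement on 18.03: wholly obtained → 1% available; preferential 1%. → 1%.
Line B: bakery product → 18.01; frozen → 18.01.01; with added sugar → 18.01.01.02. Scheduled 2%. Pellucia agreement on 18.02.02.01: 18.01.01.02 not covered. → 2%.
Line C: non-alcoholic beverage → 18.03; in airtight containers → 18.03.01; with no added sugar → 18.03.01.02. Scheduled 10%. No special measure applies. → 10%.
Sum: 1% + 2% + 10% = 13%.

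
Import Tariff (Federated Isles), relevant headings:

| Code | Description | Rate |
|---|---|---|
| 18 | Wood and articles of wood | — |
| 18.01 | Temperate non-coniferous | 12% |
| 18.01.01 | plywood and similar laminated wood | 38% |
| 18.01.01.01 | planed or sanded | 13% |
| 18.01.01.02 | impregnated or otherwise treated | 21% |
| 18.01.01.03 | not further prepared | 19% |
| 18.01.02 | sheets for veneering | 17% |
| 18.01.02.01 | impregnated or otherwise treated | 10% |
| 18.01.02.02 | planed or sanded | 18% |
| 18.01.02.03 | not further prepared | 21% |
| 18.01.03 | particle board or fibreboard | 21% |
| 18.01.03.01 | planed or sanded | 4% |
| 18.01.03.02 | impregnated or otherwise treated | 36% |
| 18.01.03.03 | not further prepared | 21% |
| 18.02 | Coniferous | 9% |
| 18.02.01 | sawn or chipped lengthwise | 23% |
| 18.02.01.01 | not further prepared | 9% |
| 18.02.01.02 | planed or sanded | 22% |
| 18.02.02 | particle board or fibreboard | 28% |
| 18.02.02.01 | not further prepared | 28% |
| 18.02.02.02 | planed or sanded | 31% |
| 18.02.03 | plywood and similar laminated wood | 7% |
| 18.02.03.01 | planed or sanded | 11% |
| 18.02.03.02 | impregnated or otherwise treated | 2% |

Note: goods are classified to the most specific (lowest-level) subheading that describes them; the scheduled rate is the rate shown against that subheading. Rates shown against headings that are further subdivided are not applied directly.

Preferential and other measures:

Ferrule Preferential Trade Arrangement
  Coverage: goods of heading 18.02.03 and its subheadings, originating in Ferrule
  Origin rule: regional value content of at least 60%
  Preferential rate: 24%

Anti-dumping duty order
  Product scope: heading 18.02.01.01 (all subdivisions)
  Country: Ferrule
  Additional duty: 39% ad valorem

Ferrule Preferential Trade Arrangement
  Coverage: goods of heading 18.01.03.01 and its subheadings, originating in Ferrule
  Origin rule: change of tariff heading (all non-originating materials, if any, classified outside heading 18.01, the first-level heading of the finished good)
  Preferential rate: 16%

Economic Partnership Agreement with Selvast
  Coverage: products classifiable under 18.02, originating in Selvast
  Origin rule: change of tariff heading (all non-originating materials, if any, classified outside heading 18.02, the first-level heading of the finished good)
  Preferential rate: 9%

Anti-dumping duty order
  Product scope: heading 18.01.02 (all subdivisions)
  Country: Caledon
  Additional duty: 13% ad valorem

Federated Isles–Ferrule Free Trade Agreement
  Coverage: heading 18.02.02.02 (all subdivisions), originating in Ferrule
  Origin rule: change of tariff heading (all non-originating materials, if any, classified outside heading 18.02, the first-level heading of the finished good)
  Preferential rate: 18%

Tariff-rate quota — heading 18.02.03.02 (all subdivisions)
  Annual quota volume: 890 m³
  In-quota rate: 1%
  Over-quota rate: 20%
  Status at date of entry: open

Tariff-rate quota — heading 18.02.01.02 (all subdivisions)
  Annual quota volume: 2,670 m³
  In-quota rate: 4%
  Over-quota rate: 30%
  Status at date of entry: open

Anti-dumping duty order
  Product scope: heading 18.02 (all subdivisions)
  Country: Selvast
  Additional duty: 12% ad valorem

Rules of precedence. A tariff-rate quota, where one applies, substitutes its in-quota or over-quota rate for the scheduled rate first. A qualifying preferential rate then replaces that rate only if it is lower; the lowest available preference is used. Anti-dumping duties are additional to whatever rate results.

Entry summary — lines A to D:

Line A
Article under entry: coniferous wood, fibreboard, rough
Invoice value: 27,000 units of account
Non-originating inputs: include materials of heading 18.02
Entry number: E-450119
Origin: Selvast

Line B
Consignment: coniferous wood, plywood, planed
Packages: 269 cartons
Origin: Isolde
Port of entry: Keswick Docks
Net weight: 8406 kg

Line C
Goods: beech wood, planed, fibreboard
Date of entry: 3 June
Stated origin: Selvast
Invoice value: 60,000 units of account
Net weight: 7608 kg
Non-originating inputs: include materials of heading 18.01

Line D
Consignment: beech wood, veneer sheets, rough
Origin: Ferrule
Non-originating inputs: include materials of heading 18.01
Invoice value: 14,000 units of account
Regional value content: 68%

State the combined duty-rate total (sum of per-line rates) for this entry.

76%

Line A: coniferous → 18.02; fibreboard → 18.02.02; rough → 18.02.02.01. Scheduled 28%. Selvast agreement on 18.02: CTH not met; anti-dumping (Selvast, 18.02): +12%; total 28% + 12% = 40%. → 40%.
Line B: coniferous → 18.02; plywood → 18.02.03; planed → 18.02.03.01. Scheduled 11%. No special measure applies. → 11%.
Line C: beech → 18.01; fibreboard → 18.01.03; planed → 18.01.03.01. Scheduled 4%. Selvast agreement on 18.02: 18.01.03.01 not covered. → 4%.
Line D: beech → 18.01; veneer sheets → 18.01.02; rough → 18.01.02.03. Scheduled 21%. Ferrule agreement on 18.02.03: 18.01.02.03 not covered; Ferrule agreement on 18.01.03.01: 18.01.02.03 not covered; Ferrule agreement on 18.02.02.02: 18.01.02.03 not covered. → 21%.
Sum: 40% + 11% + 4% + 21% = 76%.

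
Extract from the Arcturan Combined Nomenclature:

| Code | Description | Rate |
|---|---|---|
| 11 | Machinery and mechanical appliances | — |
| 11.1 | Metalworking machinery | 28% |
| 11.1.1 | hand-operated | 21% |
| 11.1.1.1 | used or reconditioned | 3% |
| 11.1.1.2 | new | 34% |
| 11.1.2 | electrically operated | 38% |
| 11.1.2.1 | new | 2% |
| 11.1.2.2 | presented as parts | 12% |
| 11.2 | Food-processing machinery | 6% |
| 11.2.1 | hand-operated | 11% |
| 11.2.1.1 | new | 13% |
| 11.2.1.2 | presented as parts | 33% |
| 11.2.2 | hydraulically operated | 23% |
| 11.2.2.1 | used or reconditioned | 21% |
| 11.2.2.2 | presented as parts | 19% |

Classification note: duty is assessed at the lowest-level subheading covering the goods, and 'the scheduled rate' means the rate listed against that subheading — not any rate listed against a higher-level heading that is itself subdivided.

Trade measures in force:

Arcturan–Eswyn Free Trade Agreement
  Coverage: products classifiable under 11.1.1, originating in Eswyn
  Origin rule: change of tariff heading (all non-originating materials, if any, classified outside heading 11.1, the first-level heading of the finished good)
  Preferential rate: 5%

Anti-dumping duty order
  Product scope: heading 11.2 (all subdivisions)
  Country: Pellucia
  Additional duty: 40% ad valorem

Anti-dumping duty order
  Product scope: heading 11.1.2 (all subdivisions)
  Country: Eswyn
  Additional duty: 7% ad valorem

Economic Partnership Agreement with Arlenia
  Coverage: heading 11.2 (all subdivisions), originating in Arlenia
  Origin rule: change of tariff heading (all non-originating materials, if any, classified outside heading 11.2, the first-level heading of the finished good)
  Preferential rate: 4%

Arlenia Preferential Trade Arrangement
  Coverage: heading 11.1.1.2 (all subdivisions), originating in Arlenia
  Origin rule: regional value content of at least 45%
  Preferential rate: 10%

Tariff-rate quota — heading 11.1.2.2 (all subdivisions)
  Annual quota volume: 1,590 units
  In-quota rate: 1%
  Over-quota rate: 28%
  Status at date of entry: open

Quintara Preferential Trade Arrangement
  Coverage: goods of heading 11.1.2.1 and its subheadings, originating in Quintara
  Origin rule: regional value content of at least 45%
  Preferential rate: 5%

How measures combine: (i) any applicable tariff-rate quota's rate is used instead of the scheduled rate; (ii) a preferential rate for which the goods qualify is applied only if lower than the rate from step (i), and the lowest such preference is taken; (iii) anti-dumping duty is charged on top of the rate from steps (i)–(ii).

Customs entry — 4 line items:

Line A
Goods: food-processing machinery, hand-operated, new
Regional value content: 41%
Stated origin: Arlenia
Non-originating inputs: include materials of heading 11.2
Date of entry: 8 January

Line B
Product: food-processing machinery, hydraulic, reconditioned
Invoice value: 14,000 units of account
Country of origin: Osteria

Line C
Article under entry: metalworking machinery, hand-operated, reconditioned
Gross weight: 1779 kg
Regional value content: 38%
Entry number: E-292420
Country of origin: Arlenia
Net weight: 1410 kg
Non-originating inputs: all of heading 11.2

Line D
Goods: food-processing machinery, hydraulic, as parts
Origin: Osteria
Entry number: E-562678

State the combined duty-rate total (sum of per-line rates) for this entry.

56%

Line A: food-processing → 11.2; hand-operated → 11.2.1; new → 11.2.1.1. Scheduled 13%. Arlenia agreement on 11.2: CTH not met; Arlenia agreement on 11.1.1.2: 11.2.1.1 not covered. → 13%.
Line B: food-processing → 11.2; hydraulic → 11.2.2; reconditioned → 11.2.2.1. Scheduled 21%. No special measure applies. → 21%.
Line C: metalworking → 11.1; hand-operated → 11.1.1; reconditioned → 11.1.1.1. Scheduled 3%. Arlenia agreement on 11.2: 11.1.1.1 not covered; Arlenia agreement on 11.1.1.2: 11.1.1.1 not covered. → 3%.
Line D: food-processing → 11.2; hydraulic → 11.2.2; as parts → 11.2.2.2. Scheduled 19%. No special measure applies. → 19%.
Sum: 13% + 21% + 3% + 19% = 56%.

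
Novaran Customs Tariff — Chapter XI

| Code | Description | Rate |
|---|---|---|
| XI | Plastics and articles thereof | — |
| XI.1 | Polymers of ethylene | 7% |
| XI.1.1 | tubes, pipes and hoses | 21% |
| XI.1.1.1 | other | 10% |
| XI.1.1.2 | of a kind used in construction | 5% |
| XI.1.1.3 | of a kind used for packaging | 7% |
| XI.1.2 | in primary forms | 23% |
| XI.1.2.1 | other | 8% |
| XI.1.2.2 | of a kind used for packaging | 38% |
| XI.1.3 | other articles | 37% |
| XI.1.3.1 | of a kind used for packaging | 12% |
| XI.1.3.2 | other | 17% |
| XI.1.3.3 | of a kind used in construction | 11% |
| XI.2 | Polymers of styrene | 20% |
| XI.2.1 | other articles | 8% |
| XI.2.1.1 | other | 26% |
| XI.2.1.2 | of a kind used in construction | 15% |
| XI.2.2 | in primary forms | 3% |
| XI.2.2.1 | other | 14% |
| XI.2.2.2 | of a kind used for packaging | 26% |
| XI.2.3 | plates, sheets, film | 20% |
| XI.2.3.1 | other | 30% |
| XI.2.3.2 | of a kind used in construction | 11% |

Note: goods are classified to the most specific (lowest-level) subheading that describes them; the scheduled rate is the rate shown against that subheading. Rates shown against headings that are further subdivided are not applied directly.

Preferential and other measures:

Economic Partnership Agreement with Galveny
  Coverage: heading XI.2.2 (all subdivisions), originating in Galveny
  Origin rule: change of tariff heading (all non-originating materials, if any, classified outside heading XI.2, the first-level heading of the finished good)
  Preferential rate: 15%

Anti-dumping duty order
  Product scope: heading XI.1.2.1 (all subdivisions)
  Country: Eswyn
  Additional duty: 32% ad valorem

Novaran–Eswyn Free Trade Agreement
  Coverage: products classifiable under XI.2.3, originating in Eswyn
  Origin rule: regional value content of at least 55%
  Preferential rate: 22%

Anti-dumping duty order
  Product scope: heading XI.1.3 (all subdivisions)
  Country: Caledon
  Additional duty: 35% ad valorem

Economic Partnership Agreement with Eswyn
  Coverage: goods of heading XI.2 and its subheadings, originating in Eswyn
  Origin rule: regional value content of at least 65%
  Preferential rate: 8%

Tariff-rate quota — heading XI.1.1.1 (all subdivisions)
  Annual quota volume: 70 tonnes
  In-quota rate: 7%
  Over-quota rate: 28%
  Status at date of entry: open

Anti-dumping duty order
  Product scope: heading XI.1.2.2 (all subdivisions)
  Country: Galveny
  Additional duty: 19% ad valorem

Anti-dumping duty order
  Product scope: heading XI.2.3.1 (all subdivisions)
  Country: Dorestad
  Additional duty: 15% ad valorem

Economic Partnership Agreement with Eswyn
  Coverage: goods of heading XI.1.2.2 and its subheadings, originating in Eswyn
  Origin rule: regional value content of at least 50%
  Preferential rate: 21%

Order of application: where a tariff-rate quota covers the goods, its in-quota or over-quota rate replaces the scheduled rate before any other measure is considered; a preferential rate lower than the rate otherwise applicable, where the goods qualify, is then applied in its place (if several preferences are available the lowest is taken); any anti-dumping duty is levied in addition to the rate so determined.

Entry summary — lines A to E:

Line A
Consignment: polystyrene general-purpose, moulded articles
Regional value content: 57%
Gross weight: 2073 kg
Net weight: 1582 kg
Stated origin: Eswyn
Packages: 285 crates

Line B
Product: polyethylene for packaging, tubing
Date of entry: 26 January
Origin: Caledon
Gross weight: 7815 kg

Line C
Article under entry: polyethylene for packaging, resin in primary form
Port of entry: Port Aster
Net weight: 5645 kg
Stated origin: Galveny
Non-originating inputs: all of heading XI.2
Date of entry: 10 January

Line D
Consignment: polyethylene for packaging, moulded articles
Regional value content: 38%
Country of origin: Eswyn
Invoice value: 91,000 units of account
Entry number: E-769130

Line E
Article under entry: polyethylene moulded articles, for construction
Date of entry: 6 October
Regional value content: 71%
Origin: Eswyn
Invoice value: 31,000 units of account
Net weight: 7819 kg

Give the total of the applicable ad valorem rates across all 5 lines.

113%

Line A: polystyrene → XI.2; moulded articles → XI.2.1; general-purpose → XI.2.1.1. Scheduled 26%. Eswyn agreement on XI.2.3: XI.2.1.1 not covered; Eswyn agreement on XI.2: RVC < 65%; Eswyn agreement on XI.1.2.2: XI.2.1.1 not covered. → 26%.
Line B: polyethylene → XI.1; tubing → XI.1.1; for packaging → XI.1.1.3. Scheduled 7%. No special measure applies. → 7%.
Line C: polyethylene → XI.1; resin in primary form → XI.1.2; for packaging → XI.1.2.2. Scheduled 38%. Galveny agreement on XI.2.2: XI.1.2.2 not covered; anti-dumping (Galveny, XI.1.2.2): +19%; total 38% + 19% = 57%. → 57%.
Line D: polyethylene → XI.1; moulded articles → XI.1.3; for packaging → XI.1.3.1. Scheduled 12%. Eswyn agreement on XI.2.3: XI.1.3.1 not covered; Eswyn agreement on XI.2: XI.1.3.1 not covered; Eswyn agreement on XI.1.2.2: XI.1.3.1 not covered. → 12%.
Line E: polyethylene → XI.1; moulded articles → XI.1.3; for construction → XI.1.3.3. Scheduled 11%. Eswyn agreement on XI.2.3: XI.1.3.3 not covered; Eswyn agreement on XI.2: XI.1.3.3 not covered; Eswyn agreement on XI.1.2.2: XI.1.3.3 not covered. → 11%.
Sum: 26% + 7% + 57% + 12% + 11% = 113%.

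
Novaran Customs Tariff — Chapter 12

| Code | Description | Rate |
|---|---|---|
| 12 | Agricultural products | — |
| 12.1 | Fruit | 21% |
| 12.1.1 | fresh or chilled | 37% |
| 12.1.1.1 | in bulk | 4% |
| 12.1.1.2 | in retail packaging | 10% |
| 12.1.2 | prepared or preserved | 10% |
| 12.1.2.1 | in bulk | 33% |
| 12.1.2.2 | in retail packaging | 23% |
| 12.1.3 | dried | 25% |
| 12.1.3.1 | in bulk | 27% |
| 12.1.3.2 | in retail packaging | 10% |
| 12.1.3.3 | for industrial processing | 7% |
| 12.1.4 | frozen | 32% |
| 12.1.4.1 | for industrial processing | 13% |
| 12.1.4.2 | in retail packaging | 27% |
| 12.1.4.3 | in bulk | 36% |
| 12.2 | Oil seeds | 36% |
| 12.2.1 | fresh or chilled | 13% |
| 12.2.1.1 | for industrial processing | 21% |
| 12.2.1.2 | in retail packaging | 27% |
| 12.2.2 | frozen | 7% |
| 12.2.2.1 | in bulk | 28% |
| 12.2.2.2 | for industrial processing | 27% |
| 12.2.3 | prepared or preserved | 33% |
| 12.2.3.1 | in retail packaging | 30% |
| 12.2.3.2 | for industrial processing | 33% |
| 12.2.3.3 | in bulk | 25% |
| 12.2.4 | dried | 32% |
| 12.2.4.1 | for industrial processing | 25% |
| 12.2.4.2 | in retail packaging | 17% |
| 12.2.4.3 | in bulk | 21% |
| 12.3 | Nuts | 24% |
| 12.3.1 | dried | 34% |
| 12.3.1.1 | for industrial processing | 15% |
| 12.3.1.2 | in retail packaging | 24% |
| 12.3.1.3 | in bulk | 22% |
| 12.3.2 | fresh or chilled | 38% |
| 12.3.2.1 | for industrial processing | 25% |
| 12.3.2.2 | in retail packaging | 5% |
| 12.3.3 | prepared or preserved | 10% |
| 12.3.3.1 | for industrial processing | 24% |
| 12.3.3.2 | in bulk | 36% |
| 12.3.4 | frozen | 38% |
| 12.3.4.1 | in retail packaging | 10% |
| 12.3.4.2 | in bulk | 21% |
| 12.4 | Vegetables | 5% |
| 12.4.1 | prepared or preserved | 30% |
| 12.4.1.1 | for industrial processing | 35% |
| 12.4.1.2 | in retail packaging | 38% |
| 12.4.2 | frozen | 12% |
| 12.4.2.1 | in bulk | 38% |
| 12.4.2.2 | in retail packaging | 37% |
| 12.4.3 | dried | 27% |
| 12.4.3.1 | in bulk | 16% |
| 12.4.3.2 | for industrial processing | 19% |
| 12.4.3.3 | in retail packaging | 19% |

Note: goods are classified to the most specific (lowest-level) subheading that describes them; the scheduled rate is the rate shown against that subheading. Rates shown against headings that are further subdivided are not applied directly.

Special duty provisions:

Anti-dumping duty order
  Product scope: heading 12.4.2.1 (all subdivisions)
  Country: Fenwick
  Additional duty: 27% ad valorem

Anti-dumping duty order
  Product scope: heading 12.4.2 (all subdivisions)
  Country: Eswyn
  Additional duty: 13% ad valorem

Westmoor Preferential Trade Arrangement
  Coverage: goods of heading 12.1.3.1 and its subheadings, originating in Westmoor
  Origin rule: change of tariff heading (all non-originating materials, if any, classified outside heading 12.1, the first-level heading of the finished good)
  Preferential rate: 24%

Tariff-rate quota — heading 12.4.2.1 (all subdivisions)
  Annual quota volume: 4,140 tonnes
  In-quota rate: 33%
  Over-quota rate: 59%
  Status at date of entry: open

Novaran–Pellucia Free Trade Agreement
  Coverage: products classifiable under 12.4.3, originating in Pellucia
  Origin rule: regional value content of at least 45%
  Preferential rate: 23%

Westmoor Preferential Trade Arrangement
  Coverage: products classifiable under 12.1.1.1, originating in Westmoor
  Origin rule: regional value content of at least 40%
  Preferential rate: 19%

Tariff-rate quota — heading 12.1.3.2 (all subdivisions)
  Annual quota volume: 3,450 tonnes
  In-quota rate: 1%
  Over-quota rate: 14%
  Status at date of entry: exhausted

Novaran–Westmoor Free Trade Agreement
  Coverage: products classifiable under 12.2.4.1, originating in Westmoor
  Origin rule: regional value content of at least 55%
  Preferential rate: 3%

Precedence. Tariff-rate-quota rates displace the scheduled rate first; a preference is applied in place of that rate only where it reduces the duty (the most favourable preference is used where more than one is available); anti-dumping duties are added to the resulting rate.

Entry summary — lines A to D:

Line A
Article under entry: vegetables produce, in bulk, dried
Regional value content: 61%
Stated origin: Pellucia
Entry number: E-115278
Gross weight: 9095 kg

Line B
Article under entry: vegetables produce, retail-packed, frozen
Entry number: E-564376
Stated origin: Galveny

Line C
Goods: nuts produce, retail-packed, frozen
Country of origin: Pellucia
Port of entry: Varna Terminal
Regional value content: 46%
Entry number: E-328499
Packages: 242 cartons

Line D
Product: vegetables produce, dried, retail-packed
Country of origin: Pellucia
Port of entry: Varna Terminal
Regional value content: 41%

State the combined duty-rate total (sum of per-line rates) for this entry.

82%

Line A: vegetables → 12.4; dried → 12.4.3; in bulk → 12.4.3.1. Scheduled 16%. Pellucia agreement on 12.4.3: RVC ≥ 45% → 23% available; preference 23% not lower than 16% → no reduction. → 16%.
Line B: vegetables → 12.4; frozen → 12.4.2; retail-packed → 12.4.2.2. Scheduled 37%. No special measure applies. → 37%.
Line C: nuts → 12.3; frozen → 12.3.4; retail-packed → 12.3.4.1. Scheduled 10%. Pellucia agreement on 12.4.3: 12.3.4.1 not covered. → 10%.
Line D: vegetables → 12.4; dried → 12.4.3; retail-packed → 12.4.3.3. Scheduled 19%. Pellucia agreement on 12.4.3: RVC < 45%. → 19%.
Sum: 16% + 37% + 10% + 19% = 82%.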